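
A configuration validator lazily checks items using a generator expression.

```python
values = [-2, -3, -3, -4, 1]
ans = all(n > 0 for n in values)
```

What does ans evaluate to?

Step 1: Check n > 0 for each element in [-2, -3, -3, -4, 1]:
  -2 > 0: False
  -3 > 0: False
  -3 > 0: False
  -4 > 0: False
  1 > 0: True
Step 2: all() returns False.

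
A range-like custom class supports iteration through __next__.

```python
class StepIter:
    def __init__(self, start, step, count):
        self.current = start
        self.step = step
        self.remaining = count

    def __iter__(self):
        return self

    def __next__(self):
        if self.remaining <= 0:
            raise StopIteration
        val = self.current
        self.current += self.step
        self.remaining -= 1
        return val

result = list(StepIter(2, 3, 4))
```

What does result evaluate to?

Step 1: StepIter starts at 2, increments by 3, for 4 steps:
  Yield 2, then current += 3
  Yield 5, then current += 3
  Yield 8, then current += 3
  Yield 11, then current += 3
Therefore result = [2, 5, 8, 11].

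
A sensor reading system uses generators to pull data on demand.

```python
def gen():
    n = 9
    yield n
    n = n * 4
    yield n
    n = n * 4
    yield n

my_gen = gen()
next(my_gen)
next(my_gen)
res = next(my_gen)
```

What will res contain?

Step 1: Trace through generator execution:
  Yield 1: n starts at 9, yield 9
  Yield 2: n = 9 * 4 = 36, yield 36
  Yield 3: n = 36 * 4 = 144, yield 144
Step 2: First next() gets 9, second next() gets the second value, third next() yields 144.
Therefore res = 144.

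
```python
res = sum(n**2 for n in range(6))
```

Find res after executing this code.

Step 1: Compute n**2 for each n in range(6):
  n=0: 0**2 = 0
  n=1: 1**2 = 1
  n=2: 2**2 = 4
  n=3: 3**2 = 9
  n=4: 4**2 = 16
  n=5: 5**2 = 25
Step 2: sum = 0 + 1 + 4 + 9 + 16 + 25 = 55.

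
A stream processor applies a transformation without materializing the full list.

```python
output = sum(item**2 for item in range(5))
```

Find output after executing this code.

Step 1: Compute item**2 for each item in range(5):
  item=0: 0**2 = 0
  item=1: 1**2 = 1
  item=2: 2**2 = 4
  item=3: 3**2 = 9
  item=4: 4**2 = 16
Step 2: sum = 0 + 1 + 4 + 9 + 16 = 30.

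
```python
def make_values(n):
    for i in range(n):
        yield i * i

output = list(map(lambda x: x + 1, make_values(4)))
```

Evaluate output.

Step 1: make_values(4) yields squares: [0, 1, 4, 9].
Step 2: map adds 1 to each: [1, 2, 5, 10].
Therefore output = [1, 2, 5, 10].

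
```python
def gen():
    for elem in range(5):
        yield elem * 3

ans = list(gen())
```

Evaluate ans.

Step 1: For each elem in range(5), yield elem * 3:
  elem=0: yield 0 * 3 = 0
  elem=1: yield 1 * 3 = 3
  elem=2: yield 2 * 3 = 6
  elem=3: yield 3 * 3 = 9
  elem=4: yield 4 * 3 = 12
Therefore ans = [0, 3, 6, 9, 12].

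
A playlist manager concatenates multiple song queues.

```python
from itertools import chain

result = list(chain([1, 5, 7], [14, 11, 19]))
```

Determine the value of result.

Step 1: chain() concatenates iterables: [1, 5, 7] + [14, 11, 19].
Therefore result = [1, 5, 7, 14, 11, 19].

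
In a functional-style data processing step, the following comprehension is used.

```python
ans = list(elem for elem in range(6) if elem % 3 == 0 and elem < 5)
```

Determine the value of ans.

Step 1: Filter range(6) where elem % 3 == 0 and elem < 5:
  elem=0: both conditions met, included
  elem=1: excluded (1 % 3 != 0)
  elem=2: excluded (2 % 3 != 0)
  elem=3: both conditions met, included
  elem=4: excluded (4 % 3 != 0)
  elem=5: excluded (5 % 3 != 0, 5 >= 5)
Therefore ans = [0, 3].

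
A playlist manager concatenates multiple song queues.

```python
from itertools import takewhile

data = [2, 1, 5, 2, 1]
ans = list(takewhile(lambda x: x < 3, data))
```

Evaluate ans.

Step 1: takewhile stops at first element >= 3:
  2 < 3: take
  1 < 3: take
  5 >= 3: stop
Therefore ans = [2, 1].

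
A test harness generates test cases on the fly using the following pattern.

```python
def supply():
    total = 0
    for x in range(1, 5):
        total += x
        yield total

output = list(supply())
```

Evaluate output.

Step 1: Generator accumulates running sum:
  x=1: total = 1, yield 1
  x=2: total = 3, yield 3
  x=3: total = 6, yield 6
  x=4: total = 10, yield 10
Therefore output = [1, 3, 6, 10].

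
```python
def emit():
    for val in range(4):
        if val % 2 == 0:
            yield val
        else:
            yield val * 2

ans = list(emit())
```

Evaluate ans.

Step 1: For each val in range(4), yield val if even, else val*2:
  val=0 (even): yield 0
  val=1 (odd): yield 1*2 = 2
  val=2 (even): yield 2
  val=3 (odd): yield 3*2 = 6
Therefore ans = [0, 2, 2, 6].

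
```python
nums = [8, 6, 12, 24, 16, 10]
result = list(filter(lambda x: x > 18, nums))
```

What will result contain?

Step 1: Filter elements > 18:
  8: removed
  6: removed
  12: removed
  24: kept
  16: removed
  10: removed
Therefore result = [24].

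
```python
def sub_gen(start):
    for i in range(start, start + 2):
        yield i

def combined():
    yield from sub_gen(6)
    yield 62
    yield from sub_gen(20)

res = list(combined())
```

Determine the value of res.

Step 1: combined() delegates to sub_gen(6):
  yield 6
  yield 7
Step 2: yield 62
Step 3: Delegates to sub_gen(20):
  yield 20
  yield 21
Therefore res = [6, 7, 62, 20, 21].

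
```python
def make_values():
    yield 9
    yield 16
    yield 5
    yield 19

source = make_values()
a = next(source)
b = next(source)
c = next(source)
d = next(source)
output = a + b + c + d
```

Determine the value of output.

Step 1: Create generator and consume all values:
  a = next(source) = 9
  b = next(source) = 16
  c = next(source) = 5
  d = next(source) = 19
Step 2: output = 9 + 16 + 5 + 19 = 49.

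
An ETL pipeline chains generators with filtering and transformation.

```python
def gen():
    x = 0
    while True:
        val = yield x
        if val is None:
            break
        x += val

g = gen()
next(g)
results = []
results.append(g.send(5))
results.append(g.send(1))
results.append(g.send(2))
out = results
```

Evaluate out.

Step 1: next(g) -> yield 0.
Step 2: send(5) -> x = 5, yield 5.
Step 3: send(1) -> x = 6, yield 6.
Step 4: send(2) -> x = 8, yield 8.
Therefore out = [5, 6, 8].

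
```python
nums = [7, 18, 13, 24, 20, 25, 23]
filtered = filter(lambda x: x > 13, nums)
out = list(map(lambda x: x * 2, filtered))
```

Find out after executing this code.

Step 1: Filter nums for elements > 13:
  7: removed
  18: kept
  13: removed
  24: kept
  20: kept
  25: kept
  23: kept
Step 2: Map x * 2 on filtered [18, 24, 20, 25, 23]:
  18 -> 36
  24 -> 48
  20 -> 40
  25 -> 50
  23 -> 46
Therefore out = [36, 48, 40, 50, 46].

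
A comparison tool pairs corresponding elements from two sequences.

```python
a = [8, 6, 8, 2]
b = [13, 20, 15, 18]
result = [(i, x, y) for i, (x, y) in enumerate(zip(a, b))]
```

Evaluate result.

Step 1: enumerate(zip(a, b)) gives index with paired elements:
  i=0: (8, 13)
  i=1: (6, 20)
  i=2: (8, 15)
  i=3: (2, 18)
Therefore result = [(0, 8, 13), (1, 6, 20), (2, 8, 15), (3, 2, 18)].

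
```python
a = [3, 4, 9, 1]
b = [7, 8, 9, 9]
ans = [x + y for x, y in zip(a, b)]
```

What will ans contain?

Step 1: Add corresponding elements:
  3 + 7 = 10
  4 + 8 = 12
  9 + 9 = 18
  1 + 9 = 10
Therefore ans = [10, 12, 18, 10].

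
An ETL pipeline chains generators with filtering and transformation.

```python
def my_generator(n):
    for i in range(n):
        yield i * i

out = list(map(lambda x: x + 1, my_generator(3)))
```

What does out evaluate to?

Step 1: my_generator(3) yields squares: [0, 1, 4].
Step 2: map adds 1 to each: [1, 2, 5].
Therefore out = [1, 2, 5].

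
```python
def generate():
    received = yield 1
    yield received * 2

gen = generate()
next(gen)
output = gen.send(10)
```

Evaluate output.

Step 1: next(gen) advances to first yield, producing 1.
Step 2: send(10) resumes, received = 10.
Step 3: yield received * 2 = 10 * 2 = 20.
Therefore output = 20.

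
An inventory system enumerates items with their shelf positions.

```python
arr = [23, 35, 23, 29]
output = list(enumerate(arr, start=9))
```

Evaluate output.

Step 1: enumerate with start=9:
  (9, 23)
  (10, 35)
  (11, 23)
  (12, 29)
Therefore output = [(9, 23), (10, 35), (11, 23), (12, 29)].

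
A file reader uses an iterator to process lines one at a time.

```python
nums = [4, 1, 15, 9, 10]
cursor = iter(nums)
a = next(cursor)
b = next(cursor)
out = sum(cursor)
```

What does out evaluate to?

Step 1: Create iterator over [4, 1, 15, 9, 10].
Step 2: a = next() = 4, b = next() = 1.
Step 3: sum() of remaining [15, 9, 10] = 34.
Therefore out = 34.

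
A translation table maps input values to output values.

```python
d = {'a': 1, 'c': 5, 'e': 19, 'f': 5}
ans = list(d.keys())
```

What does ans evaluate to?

Step 1: d.keys() returns the dictionary keys in insertion order.
Therefore ans = ['a', 'c', 'e', 'f'].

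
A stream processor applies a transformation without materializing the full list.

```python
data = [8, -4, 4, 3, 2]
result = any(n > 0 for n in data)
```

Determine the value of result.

Step 1: Check n > 0 for each element in [8, -4, 4, 3, 2]:
  8 > 0: True
  -4 > 0: False
  4 > 0: True
  3 > 0: True
  2 > 0: True
Step 2: any() returns True.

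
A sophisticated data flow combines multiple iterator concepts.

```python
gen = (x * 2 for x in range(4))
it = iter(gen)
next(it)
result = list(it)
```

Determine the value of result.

Step 1: Generator produces [0, 2, 4, 6].
Step 2: next(it) consumes first element (0).
Step 3: list(it) collects remaining: [2, 4, 6].
Therefore result = [2, 4, 6].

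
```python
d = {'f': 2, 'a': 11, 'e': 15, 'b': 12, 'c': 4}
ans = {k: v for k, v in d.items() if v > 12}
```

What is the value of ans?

Step 1: Filter items where value > 12:
  'f': 2 <= 12: removed
  'a': 11 <= 12: removed
  'e': 15 > 12: kept
  'b': 12 <= 12: removed
  'c': 4 <= 12: removed
Therefore ans = {'e': 15}.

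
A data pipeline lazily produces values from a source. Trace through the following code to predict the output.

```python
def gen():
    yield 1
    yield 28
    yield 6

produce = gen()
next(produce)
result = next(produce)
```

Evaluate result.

Step 1: gen() creates a generator.
Step 2: next(produce) yields 1 (consumed and discarded).
Step 3: next(produce) yields 28, assigned to result.
Therefore result = 28.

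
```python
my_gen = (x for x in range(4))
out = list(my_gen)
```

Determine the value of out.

Step 1: Generator expression iterates range(4): [0, 1, 2, 3].
Step 2: list() collects all values.
Therefore out = [0, 1, 2, 3].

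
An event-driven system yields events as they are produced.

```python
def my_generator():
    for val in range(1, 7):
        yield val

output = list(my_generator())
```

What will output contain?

Step 1: The generator yields each value from range(1, 7).
Step 2: list() consumes all yields: [1, 2, 3, 4, 5, 6].
Therefore output = [1, 2, 3, 4, 5, 6].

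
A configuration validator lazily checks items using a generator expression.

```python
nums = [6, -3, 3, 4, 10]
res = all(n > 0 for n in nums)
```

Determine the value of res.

Step 1: Check n > 0 for each element in [6, -3, 3, 4, 10]:
  6 > 0: True
  -3 > 0: False
  3 > 0: True
  4 > 0: True
  10 > 0: True
Step 2: all() returns False.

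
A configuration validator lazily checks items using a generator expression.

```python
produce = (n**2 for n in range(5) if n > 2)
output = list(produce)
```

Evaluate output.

Step 1: For range(5), keep n > 2, then square:
  n=0: 0 <= 2, excluded
  n=1: 1 <= 2, excluded
  n=2: 2 <= 2, excluded
  n=3: 3 > 2, yield 3**2 = 9
  n=4: 4 > 2, yield 4**2 = 16
Therefore output = [9, 16].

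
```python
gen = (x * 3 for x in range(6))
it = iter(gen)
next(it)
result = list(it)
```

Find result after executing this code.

Step 1: Generator produces [0, 3, 6, 9, 12, 15].
Step 2: next(it) consumes first element (0).
Step 3: list(it) collects remaining: [3, 6, 9, 12, 15].
Therefore result = [3, 6, 9, 12, 15].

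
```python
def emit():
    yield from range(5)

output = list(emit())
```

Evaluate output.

Step 1: yield from delegates to the iterable, yielding each element.
Step 2: Collected values: [0, 1, 2, 3, 4].
Therefore output = [0, 1, 2, 3, 4].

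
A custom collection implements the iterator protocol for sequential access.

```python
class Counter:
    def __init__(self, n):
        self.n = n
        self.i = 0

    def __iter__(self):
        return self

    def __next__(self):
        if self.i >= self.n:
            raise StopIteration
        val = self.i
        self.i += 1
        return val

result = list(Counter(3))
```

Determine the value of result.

Step 1: Counter(3) creates an iterator counting 0 to 2.
Step 2: list() consumes all values: [0, 1, 2].
Therefore result = [0, 1, 2].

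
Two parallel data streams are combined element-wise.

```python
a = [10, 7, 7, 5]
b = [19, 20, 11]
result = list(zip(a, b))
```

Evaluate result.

Step 1: zip stops at shortest (len(a)=4, len(b)=3):
  Index 0: (10, 19)
  Index 1: (7, 20)
  Index 2: (7, 11)
Step 2: Last element of a (5) has no pair, dropped.
Therefore result = [(10, 19), (7, 20), (7, 11)].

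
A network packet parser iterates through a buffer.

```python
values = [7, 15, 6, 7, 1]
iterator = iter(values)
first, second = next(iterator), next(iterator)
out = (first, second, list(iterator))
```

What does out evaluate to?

Step 1: Create iterator over [7, 15, 6, 7, 1].
Step 2: first = 7, second = 15.
Step 3: Remaining elements: [6, 7, 1].
Therefore out = (7, 15, [6, 7, 1]).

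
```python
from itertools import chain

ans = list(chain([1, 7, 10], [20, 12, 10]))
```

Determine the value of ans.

Step 1: chain() concatenates iterables: [1, 7, 10] + [20, 12, 10].
Therefore ans = [1, 7, 10, 20, 12, 10].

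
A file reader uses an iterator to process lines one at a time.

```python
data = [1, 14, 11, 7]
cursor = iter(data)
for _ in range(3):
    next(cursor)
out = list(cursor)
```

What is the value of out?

Step 1: Create iterator over [1, 14, 11, 7].
Step 2: Advance 3 positions (consuming [1, 14, 11]).
Step 3: list() collects remaining elements: [7].
Therefore out = [7].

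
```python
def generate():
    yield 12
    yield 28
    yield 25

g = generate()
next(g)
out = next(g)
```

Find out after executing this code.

Step 1: generate() creates a generator.
Step 2: next(g) yields 12 (consumed and discarded).
Step 3: next(g) yields 28, assigned to out.
Therefore out = 28.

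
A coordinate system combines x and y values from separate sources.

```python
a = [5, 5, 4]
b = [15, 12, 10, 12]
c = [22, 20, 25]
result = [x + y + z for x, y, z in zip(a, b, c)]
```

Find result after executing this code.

Step 1: zip three lists (truncates to shortest, len=3):
  5 + 15 + 22 = 42
  5 + 12 + 20 = 37
  4 + 10 + 25 = 39
Therefore result = [42, 37, 39].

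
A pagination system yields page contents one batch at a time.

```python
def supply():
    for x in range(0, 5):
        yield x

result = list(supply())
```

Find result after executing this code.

Step 1: The generator yields each value from range(0, 5).
Step 2: list() consumes all yields: [0, 1, 2, 3, 4].
Therefore result = [0, 1, 2, 3, 4].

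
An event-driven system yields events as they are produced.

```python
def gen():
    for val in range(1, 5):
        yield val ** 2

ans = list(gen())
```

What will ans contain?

Step 1: For each val in range(1, 5), yield val**2:
  val=1: yield 1**2 = 1
  val=2: yield 2**2 = 4
  val=3: yield 3**2 = 9
  val=4: yield 4**2 = 16
Therefore ans = [1, 4, 9, 16].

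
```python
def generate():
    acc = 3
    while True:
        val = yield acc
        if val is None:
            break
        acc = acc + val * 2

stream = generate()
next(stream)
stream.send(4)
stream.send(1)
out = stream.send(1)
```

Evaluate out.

Step 1: next() -> yield acc=3.
Step 2: send(4) -> val=4, acc = 3 + 4*2 = 11, yield 11.
Step 3: send(1) -> val=1, acc = 11 + 1*2 = 13, yield 13.
Step 4: send(1) -> val=1, acc = 13 + 1*2 = 15, yield 15.
Therefore out = 15.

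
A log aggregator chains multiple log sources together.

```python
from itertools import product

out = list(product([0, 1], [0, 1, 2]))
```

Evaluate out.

Step 1: product([0, 1], [0, 1, 2]) gives all pairs:
  (0, 0)
  (0, 1)
  (0, 2)
  (1, 0)
  (1, 1)
  (1, 2)
Therefore out = [(0, 0), (0, 1), (0, 2), (1, 0), (1, 1), (1, 2)].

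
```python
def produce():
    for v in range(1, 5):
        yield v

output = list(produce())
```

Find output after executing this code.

Step 1: The generator yields each value from range(1, 5).
Step 2: list() consumes all yields: [1, 2, 3, 4].
Therefore output = [1, 2, 3, 4].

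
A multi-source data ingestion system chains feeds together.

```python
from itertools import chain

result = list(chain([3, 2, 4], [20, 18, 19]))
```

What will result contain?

Step 1: chain() concatenates iterables: [3, 2, 4] + [20, 18, 19].
Therefore result = [3, 2, 4, 20, 18, 19].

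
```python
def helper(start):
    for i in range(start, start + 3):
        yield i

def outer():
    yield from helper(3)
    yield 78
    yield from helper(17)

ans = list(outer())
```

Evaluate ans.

Step 1: outer() delegates to helper(3):
  yield 3
  yield 4
  yield 5
Step 2: yield 78
Step 3: Delegates to helper(17):
  yield 17
  yield 18
  yield 19
Therefore ans = [3, 4, 5, 78, 17, 18, 19].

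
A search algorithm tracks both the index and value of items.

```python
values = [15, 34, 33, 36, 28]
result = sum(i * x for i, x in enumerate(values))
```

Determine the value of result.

Step 1: Compute i * x for each (i, x) in enumerate([15, 34, 33, 36, 28]):
  i=0, x=15: 0*15 = 0
  i=1, x=34: 1*34 = 34
  i=2, x=33: 2*33 = 66
  i=3, x=36: 3*36 = 108
  i=4, x=28: 4*28 = 112
Step 2: sum = 0 + 34 + 66 + 108 + 112 = 320.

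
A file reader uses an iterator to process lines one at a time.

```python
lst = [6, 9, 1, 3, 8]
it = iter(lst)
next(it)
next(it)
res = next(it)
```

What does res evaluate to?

Step 1: Create iterator over [6, 9, 1, 3, 8].
Step 2: next() consumes 6.
Step 3: next() consumes 9.
Step 4: next() returns 1.
Therefore res = 1.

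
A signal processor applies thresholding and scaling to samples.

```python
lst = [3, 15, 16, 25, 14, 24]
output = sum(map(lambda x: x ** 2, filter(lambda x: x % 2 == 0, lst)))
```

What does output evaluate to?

Step 1: Filter even numbers from [3, 15, 16, 25, 14, 24]: [16, 14, 24]
Step 2: Square each: [256, 196, 576]
Step 3: Sum = 1028.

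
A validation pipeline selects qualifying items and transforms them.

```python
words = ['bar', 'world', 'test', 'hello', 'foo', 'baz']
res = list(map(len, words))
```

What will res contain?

Step 1: Map len() to each word:
  'bar' -> 3
  'world' -> 5
  'test' -> 4
  'hello' -> 5
  'foo' -> 3
  'baz' -> 3
Therefore res = [3, 5, 4, 5, 3, 3].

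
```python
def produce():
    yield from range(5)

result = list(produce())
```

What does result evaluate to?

Step 1: yield from delegates to the iterable, yielding each element.
Step 2: Collected values: [0, 1, 2, 3, 4].
Therefore result = [0, 1, 2, 3, 4].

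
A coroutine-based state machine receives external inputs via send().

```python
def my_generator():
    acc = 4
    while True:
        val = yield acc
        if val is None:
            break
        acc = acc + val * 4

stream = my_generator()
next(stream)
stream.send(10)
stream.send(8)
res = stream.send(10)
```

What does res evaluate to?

Step 1: next() -> yield acc=4.
Step 2: send(10) -> val=10, acc = 4 + 10*4 = 44, yield 44.
Step 3: send(8) -> val=8, acc = 44 + 8*4 = 76, yield 76.
Step 4: send(10) -> val=10, acc = 76 + 10*4 = 116, yield 116.
Therefore res = 116.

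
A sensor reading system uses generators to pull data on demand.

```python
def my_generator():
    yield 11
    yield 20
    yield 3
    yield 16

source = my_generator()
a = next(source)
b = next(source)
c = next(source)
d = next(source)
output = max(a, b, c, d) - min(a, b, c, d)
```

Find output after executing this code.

Step 1: Create generator and consume all values:
  a = next(source) = 11
  b = next(source) = 20
  c = next(source) = 3
  d = next(source) = 16
Step 2: max = 20, min = 3, output = 20 - 3 = 17.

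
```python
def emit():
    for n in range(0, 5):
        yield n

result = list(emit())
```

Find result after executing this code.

Step 1: The generator yields each value from range(0, 5).
Step 2: list() consumes all yields: [0, 1, 2, 3, 4].
Therefore result = [0, 1, 2, 3, 4].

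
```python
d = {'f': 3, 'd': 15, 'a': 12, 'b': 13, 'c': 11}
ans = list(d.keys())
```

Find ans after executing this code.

Step 1: d.keys() returns the dictionary keys in insertion order.
Therefore ans = ['f', 'd', 'a', 'b', 'c'].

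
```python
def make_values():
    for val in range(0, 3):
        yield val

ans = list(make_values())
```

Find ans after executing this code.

Step 1: The generator yields each value from range(0, 3).
Step 2: list() consumes all yields: [0, 1, 2].
Therefore ans = [0, 1, 2].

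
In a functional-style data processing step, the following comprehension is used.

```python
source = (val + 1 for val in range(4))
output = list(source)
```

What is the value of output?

Step 1: For each val in range(4), compute val+1:
  val=0: 0+1 = 1
  val=1: 1+1 = 2
  val=2: 2+1 = 3
  val=3: 3+1 = 4
Therefore output = [1, 2, 3, 4].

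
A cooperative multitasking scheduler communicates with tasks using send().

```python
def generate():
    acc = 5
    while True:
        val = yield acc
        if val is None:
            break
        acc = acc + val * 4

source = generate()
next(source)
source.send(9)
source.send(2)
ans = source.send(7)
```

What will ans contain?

Step 1: next() -> yield acc=5.
Step 2: send(9) -> val=9, acc = 5 + 9*4 = 41, yield 41.
Step 3: send(2) -> val=2, acc = 41 + 2*4 = 49, yield 49.
Step 4: send(7) -> val=7, acc = 49 + 7*4 = 77, yield 77.
Therefore ans = 77.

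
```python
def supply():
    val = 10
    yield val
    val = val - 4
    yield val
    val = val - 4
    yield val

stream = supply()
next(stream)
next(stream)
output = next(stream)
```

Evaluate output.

Step 1: Trace through generator execution:
  Yield 1: val starts at 10, yield 10
  Yield 2: val = 10 - 4 = 6, yield 6
  Yield 3: val = 6 - 4 = 2, yield 2
Step 2: First next() gets 10, second next() gets the second value, third next() yields 2.
Therefore output = 2.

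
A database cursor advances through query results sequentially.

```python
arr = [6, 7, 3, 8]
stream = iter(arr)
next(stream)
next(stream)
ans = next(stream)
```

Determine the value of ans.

Step 1: Create iterator over [6, 7, 3, 8].
Step 2: next() consumes 6.
Step 3: next() consumes 7.
Step 4: next() returns 3.
Therefore ans = 3.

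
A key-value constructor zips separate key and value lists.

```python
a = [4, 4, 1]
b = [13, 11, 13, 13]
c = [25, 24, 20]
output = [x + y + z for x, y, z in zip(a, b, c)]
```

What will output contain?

Step 1: zip three lists (truncates to shortest, len=3):
  4 + 13 + 25 = 42
  4 + 11 + 24 = 39
  1 + 13 + 20 = 34
Therefore output = [42, 39, 34].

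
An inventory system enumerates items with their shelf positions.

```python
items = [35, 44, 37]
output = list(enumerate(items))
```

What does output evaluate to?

Step 1: enumerate pairs each element with its index:
  (0, 35)
  (1, 44)
  (2, 37)
Therefore output = [(0, 35), (1, 44), (2, 37)].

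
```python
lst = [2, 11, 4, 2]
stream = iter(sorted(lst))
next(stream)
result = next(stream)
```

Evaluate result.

Step 1: sorted([2, 11, 4, 2]) = [2, 2, 4, 11].
Step 2: Create iterator and skip 1 elements.
Step 3: next() returns 2.
Therefore result = 2.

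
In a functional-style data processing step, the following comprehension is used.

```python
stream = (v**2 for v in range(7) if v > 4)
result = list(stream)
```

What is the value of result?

Step 1: For range(7), keep v > 4, then square:
  v=0: 0 <= 4, excluded
  v=1: 1 <= 4, excluded
  v=2: 2 <= 4, excluded
  v=3: 3 <= 4, excluded
  v=4: 4 <= 4, excluded
  v=5: 5 > 4, yield 5**2 = 25
  v=6: 6 > 4, yield 6**2 = 36
Therefore result = [25, 36].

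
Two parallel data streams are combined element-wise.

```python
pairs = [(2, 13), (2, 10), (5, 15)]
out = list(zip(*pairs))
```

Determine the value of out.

Step 1: zip(*pairs) transposes: unzips [(2, 13), (2, 10), (5, 15)] into separate sequences.
Step 2: First elements: (2, 2, 5), second elements: (13, 10, 15).
Therefore out = [(2, 2, 5), (13, 10, 15)].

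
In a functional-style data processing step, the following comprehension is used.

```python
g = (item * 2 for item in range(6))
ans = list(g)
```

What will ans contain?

Step 1: For each item in range(6), compute item*2:
  item=0: 0*2 = 0
  item=1: 1*2 = 2
  item=2: 2*2 = 4
  item=3: 3*2 = 6
  item=4: 4*2 = 8
  item=5: 5*2 = 10
Therefore ans = [0, 2, 4, 6, 8, 10].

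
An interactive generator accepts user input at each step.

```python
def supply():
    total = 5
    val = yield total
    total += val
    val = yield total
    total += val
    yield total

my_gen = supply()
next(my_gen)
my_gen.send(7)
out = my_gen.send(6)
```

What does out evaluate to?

Step 1: next() -> yield total=5.
Step 2: send(7) -> val=7, total = 5+7 = 12, yield 12.
Step 3: send(6) -> val=6, total = 12+6 = 18, yield 18.
Therefore out = 18.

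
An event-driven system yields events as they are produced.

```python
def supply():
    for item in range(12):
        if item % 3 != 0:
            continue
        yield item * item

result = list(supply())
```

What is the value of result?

Step 1: Only yield item**2 when item is divisible by 3:
  item=0: 0 % 3 == 0, yield 0**2 = 0
  item=3: 3 % 3 == 0, yield 3**2 = 9
  item=6: 6 % 3 == 0, yield 6**2 = 36
  item=9: 9 % 3 == 0, yield 9**2 = 81
Therefore result = [0, 9, 36, 81].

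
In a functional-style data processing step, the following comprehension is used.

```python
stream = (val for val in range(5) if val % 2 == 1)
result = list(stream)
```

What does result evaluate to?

Step 1: Filter range(5) keeping only odd values:
  val=0: even, excluded
  val=1: odd, included
  val=2: even, excluded
  val=3: odd, included
  val=4: even, excluded
Therefore result = [1, 3].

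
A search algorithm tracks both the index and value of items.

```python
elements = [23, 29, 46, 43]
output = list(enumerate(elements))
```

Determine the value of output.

Step 1: enumerate pairs each element with its index:
  (0, 23)
  (1, 29)
  (2, 46)
  (3, 43)
Therefore output = [(0, 23), (1, 29), (2, 46), (3, 43)].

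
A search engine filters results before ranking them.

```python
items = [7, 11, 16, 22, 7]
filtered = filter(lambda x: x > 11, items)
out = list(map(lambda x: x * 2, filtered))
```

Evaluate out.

Step 1: Filter items for elements > 11:
  7: removed
  11: removed
  16: kept
  22: kept
  7: removed
Step 2: Map x * 2 on filtered [16, 22]:
  16 -> 32
  22 -> 44
Therefore out = [32, 44].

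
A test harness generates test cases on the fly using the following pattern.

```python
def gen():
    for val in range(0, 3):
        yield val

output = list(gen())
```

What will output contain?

Step 1: The generator yields each value from range(0, 3).
Step 2: list() consumes all yields: [0, 1, 2].
Therefore output = [0, 1, 2].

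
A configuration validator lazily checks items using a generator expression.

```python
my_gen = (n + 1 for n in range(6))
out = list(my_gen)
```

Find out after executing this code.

Step 1: For each n in range(6), compute n+1:
  n=0: 0+1 = 1
  n=1: 1+1 = 2
  n=2: 2+1 = 3
  n=3: 3+1 = 4
  n=4: 4+1 = 5
  n=5: 5+1 = 6
Therefore out = [1, 2, 3, 4, 5, 6].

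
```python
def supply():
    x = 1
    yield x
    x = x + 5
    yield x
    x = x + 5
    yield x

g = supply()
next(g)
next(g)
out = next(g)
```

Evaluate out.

Step 1: Trace through generator execution:
  Yield 1: x starts at 1, yield 1
  Yield 2: x = 1 + 5 = 6, yield 6
  Yield 3: x = 6 + 5 = 11, yield 11
Step 2: First next() gets 1, second next() gets the second value, third next() yields 11.
Therefore out = 11.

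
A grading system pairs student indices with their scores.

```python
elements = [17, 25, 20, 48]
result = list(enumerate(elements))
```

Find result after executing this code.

Step 1: enumerate pairs each element with its index:
  (0, 17)
  (1, 25)
  (2, 20)
  (3, 48)
Therefore result = [(0, 17), (1, 25), (2, 20), (3, 48)].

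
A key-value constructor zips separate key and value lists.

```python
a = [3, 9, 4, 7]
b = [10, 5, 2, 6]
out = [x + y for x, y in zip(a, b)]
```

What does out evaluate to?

Step 1: Add corresponding elements:
  3 + 10 = 13
  9 + 5 = 14
  4 + 2 = 6
  7 + 6 = 13
Therefore out = [13, 14, 6, 13].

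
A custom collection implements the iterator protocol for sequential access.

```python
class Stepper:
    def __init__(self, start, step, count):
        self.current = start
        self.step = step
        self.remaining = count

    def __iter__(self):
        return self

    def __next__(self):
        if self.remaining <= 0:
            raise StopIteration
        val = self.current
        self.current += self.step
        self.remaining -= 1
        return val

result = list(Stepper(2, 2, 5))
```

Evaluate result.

Step 1: Stepper starts at 2, increments by 2, for 5 steps:
  Yield 2, then current += 2
  Yield 4, then current += 2
  Yield 6, then current += 2
  Yield 8, then current += 2
  Yield 10, then current += 2
Therefore result = [2, 4, 6, 8, 10].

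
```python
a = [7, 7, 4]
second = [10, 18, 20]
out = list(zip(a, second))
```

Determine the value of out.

Step 1: zip pairs elements at same index:
  Index 0: (7, 10)
  Index 1: (7, 18)
  Index 2: (4, 20)
Therefore out = [(7, 10), (7, 18), (4, 20)].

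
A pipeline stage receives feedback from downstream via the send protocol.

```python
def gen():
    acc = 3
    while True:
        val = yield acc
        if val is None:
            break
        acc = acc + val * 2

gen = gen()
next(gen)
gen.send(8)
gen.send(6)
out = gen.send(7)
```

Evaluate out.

Step 1: next() -> yield acc=3.
Step 2: send(8) -> val=8, acc = 3 + 8*2 = 19, yield 19.
Step 3: send(6) -> val=6, acc = 19 + 6*2 = 31, yield 31.
Step 4: send(7) -> val=7, acc = 31 + 7*2 = 45, yield 45.
Therefore out = 45.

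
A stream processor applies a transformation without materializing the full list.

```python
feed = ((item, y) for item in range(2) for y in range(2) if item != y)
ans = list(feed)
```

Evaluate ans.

Step 1: Nested generator over range(2) x range(2) where item != y:
  (0, 0): excluded (item == y)
  (0, 1): included
  (1, 0): included
  (1, 1): excluded (item == y)
Therefore ans = [(0, 1), (1, 0)].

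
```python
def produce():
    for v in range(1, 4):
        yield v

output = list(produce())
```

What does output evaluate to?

Step 1: The generator yields each value from range(1, 4).
Step 2: list() consumes all yields: [1, 2, 3].
Therefore output = [1, 2, 3].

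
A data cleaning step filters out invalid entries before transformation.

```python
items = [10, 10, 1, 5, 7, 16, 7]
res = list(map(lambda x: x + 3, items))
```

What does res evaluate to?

Step 1: Apply lambda x: x + 3 to each element:
  10 -> 13
  10 -> 13
  1 -> 4
  5 -> 8
  7 -> 10
  16 -> 19
  7 -> 10
Therefore res = [13, 13, 4, 8, 10, 19, 10].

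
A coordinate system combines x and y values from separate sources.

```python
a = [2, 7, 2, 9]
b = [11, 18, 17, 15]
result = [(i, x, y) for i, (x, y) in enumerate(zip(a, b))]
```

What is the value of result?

Step 1: enumerate(zip(a, b)) gives index with paired elements:
  i=0: (2, 11)
  i=1: (7, 18)
  i=2: (2, 17)
  i=3: (9, 15)
Therefore result = [(0, 2, 11), (1, 7, 18), (2, 2, 17), (3, 9, 15)].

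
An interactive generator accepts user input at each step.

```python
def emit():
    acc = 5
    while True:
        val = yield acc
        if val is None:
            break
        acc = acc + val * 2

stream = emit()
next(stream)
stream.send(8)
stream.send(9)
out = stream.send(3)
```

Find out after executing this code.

Step 1: next() -> yield acc=5.
Step 2: send(8) -> val=8, acc = 5 + 8*2 = 21, yield 21.
Step 3: send(9) -> val=9, acc = 21 + 9*2 = 39, yield 39.
Step 4: send(3) -> val=3, acc = 39 + 3*2 = 45, yield 45.
Therefore out = 45.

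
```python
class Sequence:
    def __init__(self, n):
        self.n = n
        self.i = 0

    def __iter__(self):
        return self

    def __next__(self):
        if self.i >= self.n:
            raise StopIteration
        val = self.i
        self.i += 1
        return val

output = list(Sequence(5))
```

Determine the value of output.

Step 1: Sequence(5) creates an iterator counting 0 to 4.
Step 2: list() consumes all values: [0, 1, 2, 3, 4].
Therefore output = [0, 1, 2, 3, 4].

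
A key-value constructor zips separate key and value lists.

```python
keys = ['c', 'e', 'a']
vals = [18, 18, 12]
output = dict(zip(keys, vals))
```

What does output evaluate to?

Step 1: zip pairs keys with values:
  'c' -> 18
  'e' -> 18
  'a' -> 12
Therefore output = {'c': 18, 'e': 18, 'a': 12}.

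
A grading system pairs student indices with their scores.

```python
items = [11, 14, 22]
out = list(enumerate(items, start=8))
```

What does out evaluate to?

Step 1: enumerate with start=8:
  (8, 11)
  (9, 14)
  (10, 22)
Therefore out = [(8, 11), (9, 14), (10, 22)].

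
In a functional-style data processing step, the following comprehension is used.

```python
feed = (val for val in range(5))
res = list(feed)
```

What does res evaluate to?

Step 1: Generator expression iterates range(5): [0, 1, 2, 3, 4].
Step 2: list() collects all values.
Therefore res = [0, 1, 2, 3, 4].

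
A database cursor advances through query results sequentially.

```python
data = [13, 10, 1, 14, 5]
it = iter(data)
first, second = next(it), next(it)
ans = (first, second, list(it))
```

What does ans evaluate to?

Step 1: Create iterator over [13, 10, 1, 14, 5].
Step 2: first = 13, second = 10.
Step 3: Remaining elements: [1, 14, 5].
Therefore ans = (13, 10, [1, 14, 5]).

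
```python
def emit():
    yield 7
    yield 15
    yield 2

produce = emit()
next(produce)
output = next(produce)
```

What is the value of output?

Step 1: emit() creates a generator.
Step 2: next(produce) yields 7 (consumed and discarded).
Step 3: next(produce) yields 15, assigned to output.
Therefore output = 15.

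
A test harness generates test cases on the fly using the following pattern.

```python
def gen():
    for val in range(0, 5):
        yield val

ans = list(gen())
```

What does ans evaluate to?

Step 1: The generator yields each value from range(0, 5).
Step 2: list() consumes all yields: [0, 1, 2, 3, 4].
Therefore ans = [0, 1, 2, 3, 4].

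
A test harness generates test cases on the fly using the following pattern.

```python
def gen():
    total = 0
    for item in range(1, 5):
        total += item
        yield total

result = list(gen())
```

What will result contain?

Step 1: Generator accumulates running sum:
  item=1: total = 1, yield 1
  item=2: total = 3, yield 3
  item=3: total = 6, yield 6
  item=4: total = 10, yield 10
Therefore result = [1, 3, 6, 10].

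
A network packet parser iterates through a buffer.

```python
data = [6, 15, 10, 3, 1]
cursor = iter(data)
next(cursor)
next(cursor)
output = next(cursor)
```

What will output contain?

Step 1: Create iterator over [6, 15, 10, 3, 1].
Step 2: next() consumes 6.
Step 3: next() consumes 15.
Step 4: next() returns 10.
Therefore output = 10.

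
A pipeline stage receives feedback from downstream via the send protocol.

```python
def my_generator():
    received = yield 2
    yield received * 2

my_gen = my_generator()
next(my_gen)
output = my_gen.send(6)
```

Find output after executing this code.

Step 1: next(my_gen) advances to first yield, producing 2.
Step 2: send(6) resumes, received = 6.
Step 3: yield received * 2 = 6 * 2 = 12.
Therefore output = 12.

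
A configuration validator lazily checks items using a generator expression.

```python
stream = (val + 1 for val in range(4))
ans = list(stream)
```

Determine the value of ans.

Step 1: For each val in range(4), compute val+1:
  val=0: 0+1 = 1
  val=1: 1+1 = 2
  val=2: 2+1 = 3
  val=3: 3+1 = 4
Therefore ans = [1, 2, 3, 4].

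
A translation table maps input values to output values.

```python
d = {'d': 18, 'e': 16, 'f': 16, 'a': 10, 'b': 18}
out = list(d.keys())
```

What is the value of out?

Step 1: d.keys() returns the dictionary keys in insertion order.
Therefore out = ['d', 'e', 'f', 'a', 'b'].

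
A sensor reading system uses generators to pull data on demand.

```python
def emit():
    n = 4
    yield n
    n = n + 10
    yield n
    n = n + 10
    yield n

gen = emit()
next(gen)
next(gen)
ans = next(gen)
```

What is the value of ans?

Step 1: Trace through generator execution:
  Yield 1: n starts at 4, yield 4
  Yield 2: n = 4 + 10 = 14, yield 14
  Yield 3: n = 14 + 10 = 24, yield 24
Step 2: First next() gets 4, second next() gets the second value, third next() yields 24.
Therefore ans = 24.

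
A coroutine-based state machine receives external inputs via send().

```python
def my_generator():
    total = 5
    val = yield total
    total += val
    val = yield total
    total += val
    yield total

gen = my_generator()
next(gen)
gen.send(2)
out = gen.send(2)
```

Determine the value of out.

Step 1: next() -> yield total=5.
Step 2: send(2) -> val=2, total = 5+2 = 7, yield 7.
Step 3: send(2) -> val=2, total = 7+2 = 9, yield 9.
Therefore out = 9.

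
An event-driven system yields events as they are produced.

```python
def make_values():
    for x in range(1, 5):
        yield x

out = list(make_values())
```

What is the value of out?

Step 1: The generator yields each value from range(1, 5).
Step 2: list() consumes all yields: [1, 2, 3, 4].
Therefore out = [1, 2, 3, 4].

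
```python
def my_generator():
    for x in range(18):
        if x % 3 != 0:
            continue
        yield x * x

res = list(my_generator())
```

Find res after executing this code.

Step 1: Only yield x**2 when x is divisible by 3:
  x=0: 0 % 3 == 0, yield 0**2 = 0
  x=3: 3 % 3 == 0, yield 3**2 = 9
  x=6: 6 % 3 == 0, yield 6**2 = 36
  x=9: 9 % 3 == 0, yield 9**2 = 81
  x=12: 12 % 3 == 0, yield 12**2 = 144
  x=15: 15 % 3 == 0, yield 15**2 = 225
Therefore res = [0, 9, 36, 81, 144, 225].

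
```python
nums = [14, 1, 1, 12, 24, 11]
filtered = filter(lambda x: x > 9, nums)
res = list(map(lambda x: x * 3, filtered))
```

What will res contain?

Step 1: Filter nums for elements > 9:
  14: kept
  1: removed
  1: removed
  12: kept
  24: kept
  11: kept
Step 2: Map x * 3 on filtered [14, 12, 24, 11]:
  14 -> 42
  12 -> 36
  24 -> 72
  11 -> 33
Therefore res = [42, 36, 72, 33].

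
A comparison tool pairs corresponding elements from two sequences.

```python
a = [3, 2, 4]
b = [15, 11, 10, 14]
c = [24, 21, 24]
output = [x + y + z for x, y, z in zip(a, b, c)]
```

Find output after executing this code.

Step 1: zip three lists (truncates to shortest, len=3):
  3 + 15 + 24 = 42
  2 + 11 + 21 = 34
  4 + 10 + 24 = 38
Therefore output = [42, 34, 38].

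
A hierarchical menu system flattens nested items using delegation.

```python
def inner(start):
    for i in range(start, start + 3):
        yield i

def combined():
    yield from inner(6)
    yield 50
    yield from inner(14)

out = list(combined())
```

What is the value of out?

Step 1: combined() delegates to inner(6):
  yield 6
  yield 7
  yield 8
Step 2: yield 50
Step 3: Delegates to inner(14):
  yield 14
  yield 15
  yield 16
Therefore out = [6, 7, 8, 50, 14, 15, 16].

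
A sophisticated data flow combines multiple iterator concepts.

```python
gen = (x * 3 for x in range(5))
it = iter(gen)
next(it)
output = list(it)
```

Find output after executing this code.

Step 1: Generator produces [0, 3, 6, 9, 12].
Step 2: next(it) consumes first element (0).
Step 3: list(it) collects remaining: [3, 6, 9, 12].
Therefore output = [3, 6, 9, 12].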